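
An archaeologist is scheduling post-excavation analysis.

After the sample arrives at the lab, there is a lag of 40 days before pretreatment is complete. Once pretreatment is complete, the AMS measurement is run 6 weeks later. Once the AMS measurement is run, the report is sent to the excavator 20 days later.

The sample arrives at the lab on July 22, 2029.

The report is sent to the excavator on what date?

November 1, 2029

The sample arrives at the lab: Jul 22, 2029.
Pretreatment is complete: Jul 22, 2029 + 40 days = Aug 31, 2029.
The AMS measurement is run: Aug 31, 2029 + 6 weeks = Oct 12, 2029.
The report is sent to the excavator: Oct 12, 2029 + 20 days = Nov 1, 2029.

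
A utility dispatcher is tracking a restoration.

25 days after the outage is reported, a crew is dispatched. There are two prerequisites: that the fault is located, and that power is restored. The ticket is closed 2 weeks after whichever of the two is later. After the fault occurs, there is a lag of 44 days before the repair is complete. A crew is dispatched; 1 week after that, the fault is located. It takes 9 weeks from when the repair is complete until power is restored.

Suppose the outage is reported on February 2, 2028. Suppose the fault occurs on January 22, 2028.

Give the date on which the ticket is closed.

May 22, 2028

The outage is reported: Feb 2, 2028.
A crew is dispatched: Feb 2, 2028 + 25 days = Feb 27, 2028.
The fault is located: Feb 27, 2028 + 1 week = Mar 5, 2028.
The fault occurs: Jan 22, 2028.
The repair is complete: Jan 22, 2028 + 44 days = Mar 6, 2028.
Power is restored: Mar 6, 2028 + 9 weeks = May 8, 2028.
Both prerequisites met — the fault is located (Mar 5, 2028), power is restored (May 8, 2028); the later is May 8, 2028.
The ticket is closed: May 8, 2028 + 2 weeks = May 22, 2028.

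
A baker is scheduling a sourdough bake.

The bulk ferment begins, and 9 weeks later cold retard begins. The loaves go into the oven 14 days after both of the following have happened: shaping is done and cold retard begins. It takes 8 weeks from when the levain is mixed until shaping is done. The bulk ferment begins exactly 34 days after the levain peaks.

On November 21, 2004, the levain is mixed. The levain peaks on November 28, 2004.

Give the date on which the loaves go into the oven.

The levain is mixed: Nov 21, 2004.
Shaping is done: Nov 21, 2004 + 8 weeks = Jan 16, 2005.
The levain peaks: Nov 28, 2004.
The bulk ferment begins: Nov 28, 2004 + 34 days = Jan 1, 2005.
Cold retard begins: Jan 1, 2005 + 9 weeks = Mar 5, 2005.
Both prerequisites met — shaping is done (Jan 16, 2005), cold retard begins (Mar 5, 2005); the later is Mar 5, 2005.
The loaves go into the oven: Mar 5, 2005 + 14 days = Mar 19, 2005.

March 19, 2005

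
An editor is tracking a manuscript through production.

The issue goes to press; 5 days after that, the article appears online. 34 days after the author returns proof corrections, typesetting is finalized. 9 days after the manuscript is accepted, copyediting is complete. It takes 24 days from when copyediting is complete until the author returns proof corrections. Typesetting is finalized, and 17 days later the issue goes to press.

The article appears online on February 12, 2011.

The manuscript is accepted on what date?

The article appears online: Feb 12, 2011.
The issue goes to press: Feb 12, 2011 − 5 days = Feb 7, 2011.
Typesetting is finalized: Feb 7, 2011 − 17 days = Jan 21, 2011.
The author returns proof corrections: Jan 21, 2011 − 34 days = Dec 18, 2010.
Copyediting is complete: Dec 18, 2010 − 24 days = Nov 24, 2010.
The manuscript is accepted: Nov 24, 2010 − 9 days = Nov 15, 2010.

November 15, 2010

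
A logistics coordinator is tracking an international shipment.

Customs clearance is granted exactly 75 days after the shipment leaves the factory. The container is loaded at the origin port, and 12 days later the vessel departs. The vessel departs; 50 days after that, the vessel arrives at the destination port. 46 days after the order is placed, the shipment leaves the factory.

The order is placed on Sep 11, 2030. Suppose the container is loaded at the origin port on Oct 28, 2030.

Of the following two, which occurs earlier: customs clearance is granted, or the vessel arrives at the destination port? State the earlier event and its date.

The vessel arrives at the destination port — Dec 29, 2030

The order is placed: Sep 11, 2030.
The shipment leaves the factory: Sep 11, 2030 + 46 days = Oct 27, 2030.
Customs clearance is granted: Oct 27, 2030 + 75 days = Jan 10, 2031.
The container is loaded at the origin port: Oct 28, 2030.
The vessel departs: Oct 28, 2030 + 12 days = Nov 9, 2030.
The vessel arrives at the destination port: Nov 9, 2030 + 50 days = Dec 29, 2030.
Comparing: customs clearance is granted on Jan 10, 2031 vs the vessel arrives at the destination port on Dec 29, 2030. Earlier: the vessel arrives at the destination port.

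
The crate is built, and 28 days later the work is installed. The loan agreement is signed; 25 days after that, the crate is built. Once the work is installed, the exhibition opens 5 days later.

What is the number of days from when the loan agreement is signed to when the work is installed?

Causal path: the loan agreement is signed → the crate is built → the work is installed.
Total delay along the path: 25 + 28 = 53 days.

53 days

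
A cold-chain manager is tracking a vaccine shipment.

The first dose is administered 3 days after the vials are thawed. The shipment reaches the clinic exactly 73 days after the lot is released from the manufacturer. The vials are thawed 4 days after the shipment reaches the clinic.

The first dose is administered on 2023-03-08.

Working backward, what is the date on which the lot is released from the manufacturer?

The first dose is administered: Mar 8, 2023.
The vials are thawed: Mar 8, 2023 − 3 days = Mar 5, 2023.
The shipment reaches the clinic: Mar 5, 2023 − 4 days = Mar 1, 2023.
The lot is released from the manufacturer: Mar 1, 2023 − 73 days = Dec 18, 2022.

2022-12-18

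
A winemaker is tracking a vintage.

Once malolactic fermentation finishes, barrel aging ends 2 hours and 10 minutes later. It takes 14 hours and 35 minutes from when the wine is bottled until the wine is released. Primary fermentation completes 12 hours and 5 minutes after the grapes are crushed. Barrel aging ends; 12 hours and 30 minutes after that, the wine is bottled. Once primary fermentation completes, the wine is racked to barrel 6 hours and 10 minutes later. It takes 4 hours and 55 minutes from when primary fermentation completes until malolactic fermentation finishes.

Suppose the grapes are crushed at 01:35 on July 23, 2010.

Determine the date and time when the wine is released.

The grapes are crushed: 01:35 Jul 23, 2010.
Primary fermentation completes: 01:35 Jul 23, 2010 + 12h05m = 13:40 Jul 23, 2010.
Malolactic fermentation finishes: 13:40 Jul 23, 2010 + 4h55m = 18:35 Jul 23, 2010.
Barrel aging ends: 18:35 Jul 23, 2010 + 2h10m = 20:45 Jul 23, 2010.
The wine is bottled: 20:45 Jul 23, 2010 + 12h30m = 09:15 Jul 24, 2010.
The wine is released: 09:15 Jul 24, 2010 + 14h35m = 23:50 Jul 24, 2010.

23:50 on July 24, 2010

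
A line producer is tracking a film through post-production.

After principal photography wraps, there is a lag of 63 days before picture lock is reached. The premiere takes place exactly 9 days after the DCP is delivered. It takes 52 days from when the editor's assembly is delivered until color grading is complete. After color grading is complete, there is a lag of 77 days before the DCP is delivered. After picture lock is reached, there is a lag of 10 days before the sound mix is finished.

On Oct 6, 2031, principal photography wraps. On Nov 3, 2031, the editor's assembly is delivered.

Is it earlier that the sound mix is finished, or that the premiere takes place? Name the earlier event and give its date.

Principal photography wraps: Oct 6, 2031.
Picture lock is reached: Oct 6, 2031 + 63 days = Dec 8, 2031.
The sound mix is finished: Dec 8, 2031 + 10 days = Dec 18, 2031.
The editor's assembly is delivered: Nov 3, 2031.
Color grading is complete: Nov 3, 2031 + 52 days = Dec 25, 2031.
The DCP is delivered: Dec 25, 2031 + 77 days = Mar 11, 2032.
The premiere takes place: Mar 11, 2032 + 9 days = Mar 20, 2032.
Comparing: the sound mix is finished on Dec 18, 2031 vs the premiere takes place on Mar 20, 2032. Earlier: the sound mix is finished.

The sound mix is finished — Dec 18, 2031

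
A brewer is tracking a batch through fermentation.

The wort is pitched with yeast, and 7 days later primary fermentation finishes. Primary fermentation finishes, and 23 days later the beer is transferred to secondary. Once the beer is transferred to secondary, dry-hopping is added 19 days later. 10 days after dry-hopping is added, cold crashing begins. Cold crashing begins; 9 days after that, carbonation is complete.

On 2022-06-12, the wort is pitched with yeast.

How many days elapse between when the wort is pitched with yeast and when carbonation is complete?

68 days

Causal path: the wort is pitched with yeast → primary fermentation finishes → the beer is transferred to secondary → dry-hopping is added → cold crashing begins → carbonation is complete.
Total delay along the path: 7 + 23 + 19 + 10 + 9 = 68 days.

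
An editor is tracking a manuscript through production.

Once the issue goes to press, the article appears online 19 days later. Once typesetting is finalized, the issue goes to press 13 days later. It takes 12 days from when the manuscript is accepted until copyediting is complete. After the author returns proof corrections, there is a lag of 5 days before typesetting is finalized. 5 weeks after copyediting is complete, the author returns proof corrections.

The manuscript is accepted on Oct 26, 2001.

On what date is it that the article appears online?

Jan 18, 2002

The manuscript is accepted: Oct 26, 2001.
Copyediting is complete: Oct 26, 2001 + 12 days = Nov 7, 2001.
The author returns proof corrections: Nov 7, 2001 + 5 weeks = Dec 12, 2001.
Typesetting is finalized: Dec 12, 2001 + 5 days = Dec 17, 2001.
The issue goes to press: Dec 17, 2001 + 13 days = Dec 30, 2001.
The article appears online: Dec 30, 2001 + 19 days = Jan 18, 2002.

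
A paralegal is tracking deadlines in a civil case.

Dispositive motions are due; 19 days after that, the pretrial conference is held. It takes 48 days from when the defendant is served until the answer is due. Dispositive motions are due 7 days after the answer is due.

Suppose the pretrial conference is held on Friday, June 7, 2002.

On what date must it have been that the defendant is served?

Monday, March 25, 2002

The pretrial conference is held: Jun 7, 2002.
Dispositive motions are due: Jun 7, 2002 − 19 days = May 19, 2002.
The answer is due: May 19, 2002 − 7 days = May 12, 2002.
The defendant is served: May 12, 2002 − 48 days = Mar 25, 2002.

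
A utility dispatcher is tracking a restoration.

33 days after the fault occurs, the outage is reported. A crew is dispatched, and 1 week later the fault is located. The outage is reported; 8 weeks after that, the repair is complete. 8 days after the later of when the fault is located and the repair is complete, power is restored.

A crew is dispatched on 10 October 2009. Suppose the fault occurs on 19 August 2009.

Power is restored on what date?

A crew is dispatched: Oct 10, 2009.
The fault is located: Oct 10, 2009 + 1 week = Oct 17, 2009.
The fault occurs: Aug 19, 2009.
The outage is reported: Aug 19, 2009 + 33 days = Sep 21, 2009.
The repair is complete: Sep 21, 2009 + 8 weeks = Nov 16, 2009.
Both prerequisites met — the fault is located (Oct 17, 2009), the repair is complete (Nov 16, 2009); the later is Nov 16, 2009.
Power is restored: Nov 16, 2009 + 8 days = Nov 24, 2009.

24 November 2009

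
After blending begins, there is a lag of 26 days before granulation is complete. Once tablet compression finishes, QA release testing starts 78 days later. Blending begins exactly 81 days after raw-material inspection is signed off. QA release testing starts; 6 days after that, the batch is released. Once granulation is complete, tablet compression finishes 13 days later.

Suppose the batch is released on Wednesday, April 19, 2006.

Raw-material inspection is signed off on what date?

The batch is released: Apr 19, 2006.
QA release testing starts: Apr 19, 2006 − 6 days = Apr 13, 2006.
Tablet compression finishes: Apr 13, 2006 − 78 days = Jan 25, 2006.
Granulation is complete: Jan 25, 2006 − 13 days = Jan 12, 2006.
Blending begins: Jan 12, 2006 − 26 days = Dec 17, 2005.
Raw-material inspection is signed off: Dec 17, 2005 − 81 days = Sep 27, 2005.

Tuesday, September 27, 2005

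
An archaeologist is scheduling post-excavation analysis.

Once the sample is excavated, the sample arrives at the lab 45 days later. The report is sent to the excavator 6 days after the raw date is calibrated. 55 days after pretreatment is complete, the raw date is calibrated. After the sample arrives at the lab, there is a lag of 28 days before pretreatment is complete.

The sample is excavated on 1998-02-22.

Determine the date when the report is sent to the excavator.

1998-07-06

The sample is excavated: Feb 22, 1998.
The sample arrives at the lab: Feb 22, 1998 + 45 days = Apr 8, 1998.
Pretreatment is complete: Apr 8, 1998 + 28 days = May 6, 1998.
The raw date is calibrated: May 6, 1998 + 55 days = Jun 30, 1998.
The report is sent to the excavator: Jun 30, 1998 + 6 days = Jul 6, 1998.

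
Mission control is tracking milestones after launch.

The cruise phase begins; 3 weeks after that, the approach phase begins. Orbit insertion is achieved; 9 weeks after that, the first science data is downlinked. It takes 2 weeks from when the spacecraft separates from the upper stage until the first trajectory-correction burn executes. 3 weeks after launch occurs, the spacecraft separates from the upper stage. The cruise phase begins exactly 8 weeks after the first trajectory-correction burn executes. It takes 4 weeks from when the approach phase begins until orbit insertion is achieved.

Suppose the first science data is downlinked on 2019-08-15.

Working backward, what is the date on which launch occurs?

2019-01-24

The first science data is downlinked: Aug 15, 2019.
Orbit insertion is achieved: Aug 15, 2019 − 9 weeks = Jun 13, 2019.
The approach phase begins: Jun 13, 2019 − 4 weeks = May 16, 2019.
The cruise phase begins: May 16, 2019 − 3 weeks = Apr 25, 2019.
The first trajectory-correction burn executes: Apr 25, 2019 − 8 weeks = Feb 28, 2019.
The spacecraft separates from the upper stage: Feb 28, 2019 − 2 weeks = Feb 14, 2019.
Launch occurs: Feb 14, 2019 − 3 weeks = Jan 24, 2019.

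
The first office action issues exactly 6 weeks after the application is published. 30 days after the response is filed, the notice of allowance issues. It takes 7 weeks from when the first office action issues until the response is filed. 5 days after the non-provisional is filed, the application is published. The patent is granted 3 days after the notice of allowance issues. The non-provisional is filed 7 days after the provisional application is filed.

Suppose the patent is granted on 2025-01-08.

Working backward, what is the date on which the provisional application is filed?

The patent is granted: Jan 8, 2025.
The notice of allowance issues: Jan 8, 2025 − 3 days = Jan 5, 2025.
The response is filed: Jan 5, 2025 − 30 days = Dec 6, 2024.
The first office action issues: Dec 6, 2024 − 7 weeks = Oct 18, 2024.
The application is published: Oct 18, 2024 − 6 weeks = Sep 6, 2024.
The non-provisional is filed: Sep 6, 2024 − 5 days = Sep 1, 2024.
The provisional application is filed: Sep 1, 2024 − 7 days = Aug 25, 2024.

2024-08-25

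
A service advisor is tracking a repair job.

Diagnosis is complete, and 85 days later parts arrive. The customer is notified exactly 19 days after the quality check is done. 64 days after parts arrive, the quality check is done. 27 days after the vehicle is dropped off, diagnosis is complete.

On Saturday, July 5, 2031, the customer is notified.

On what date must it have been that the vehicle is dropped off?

Sunday, December 22, 2030

The customer is notified: Jul 5, 2031.
The quality check is done: Jul 5, 2031 − 19 days = Jun 16, 2031.
Parts arrive: Jun 16, 2031 − 64 days = Apr 13, 2031.
Diagnosis is complete: Apr 13, 2031 − 85 days = Jan 18, 2031.
The vehicle is dropped off: Jan 18, 2031 − 27 days = Dec 22, 2030.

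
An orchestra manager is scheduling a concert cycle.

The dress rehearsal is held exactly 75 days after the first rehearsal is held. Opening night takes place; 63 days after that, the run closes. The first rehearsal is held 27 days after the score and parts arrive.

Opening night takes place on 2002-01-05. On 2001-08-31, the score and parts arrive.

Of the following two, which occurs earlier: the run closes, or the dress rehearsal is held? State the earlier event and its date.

The dress rehearsal is held — 2001-12-11

Opening night takes place: Jan 5, 2002.
The run closes: Jan 5, 2002 + 63 days = Mar 9, 2002.
The score and parts arrive: Aug 31, 2001.
The first rehearsal is held: Aug 31, 2001 + 27 days = Sep 27, 2001.
The dress rehearsal is held: Sep 27, 2001 + 75 days = Dec 11, 2001.
Comparing: the run closes on Mar 9, 2002 vs the dress rehearsal is held on Dec 11, 2001. Earlier: the dress rehearsal is held.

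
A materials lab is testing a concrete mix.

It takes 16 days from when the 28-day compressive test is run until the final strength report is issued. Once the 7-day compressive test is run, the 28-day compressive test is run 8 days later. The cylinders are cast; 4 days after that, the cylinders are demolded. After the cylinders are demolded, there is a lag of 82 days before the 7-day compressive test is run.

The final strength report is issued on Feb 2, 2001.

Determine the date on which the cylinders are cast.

The final strength report is issued: Feb 2, 2001.
The 28-day compressive test is run: Feb 2, 2001 − 16 days = Jan 17, 2001.
The 7-day compressive test is run: Jan 17, 2001 − 8 days = Jan 9, 2001.
The cylinders are demolded: Jan 9, 2001 − 82 days = Oct 19, 2000.
The cylinders are cast: Oct 19, 2000 − 4 days = Oct 15, 2000.

Oct 15, 2000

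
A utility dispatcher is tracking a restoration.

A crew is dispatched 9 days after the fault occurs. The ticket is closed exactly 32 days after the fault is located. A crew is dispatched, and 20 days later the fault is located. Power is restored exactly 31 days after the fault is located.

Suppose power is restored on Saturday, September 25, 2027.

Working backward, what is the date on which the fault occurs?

Tuesday, July 27, 2027

Power is restored: Sep 25, 2027.
The fault is located: Sep 25, 2027 − 31 days = Aug 25, 2027.
A crew is dispatched: Aug 25, 2027 − 20 days = Aug 5, 2027.
The fault occurs: Aug 5, 2027 − 9 days = Jul 27, 2027.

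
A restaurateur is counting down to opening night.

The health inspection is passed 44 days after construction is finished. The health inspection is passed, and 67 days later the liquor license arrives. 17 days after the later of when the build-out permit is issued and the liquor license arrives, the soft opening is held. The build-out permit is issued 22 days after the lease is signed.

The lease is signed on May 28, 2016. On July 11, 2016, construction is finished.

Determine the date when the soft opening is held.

November 16, 2016

The lease is signed: May 28, 2016.
The build-out permit is issued: May 28, 2016 + 22 days = Jun 19, 2016.
Construction is finished: Jul 11, 2016.
The health inspection is passed: Jul 11, 2016 + 44 days = Aug 24, 2016.
The liquor license arrives: Aug 24, 2016 + 67 days = Oct 30, 2016.
Both prerequisites met — the build-out permit is issued (Jun 19, 2016), the liquor license arrives (Oct 30, 2016); the later is Oct 30, 2016.
The soft opening is held: Oct 30, 2016 + 17 days = Nov 16, 2016.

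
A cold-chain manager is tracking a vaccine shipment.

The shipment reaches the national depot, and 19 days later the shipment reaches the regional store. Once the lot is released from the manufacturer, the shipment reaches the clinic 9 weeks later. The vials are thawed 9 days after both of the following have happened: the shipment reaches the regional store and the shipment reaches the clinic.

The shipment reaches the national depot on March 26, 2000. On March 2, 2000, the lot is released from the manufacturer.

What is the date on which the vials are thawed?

The shipment reaches the national depot: Mar 26, 2000.
The shipment reaches the regional store: Mar 26, 2000 + 19 days = Apr 14, 2000.
The lot is released from the manufacturer: Mar 2, 2000.
The shipment reaches the clinic: Mar 2, 2000 + 9 weeks = May 4, 2000.
Both prerequisites met — the shipment reaches the regional store (Apr 14, 2000), the shipment reaches the clinic (May 4, 2000); the later is May 4, 2000.
The vials are thawed: May 4, 2000 + 9 days = May 13, 2000.

May 13, 2000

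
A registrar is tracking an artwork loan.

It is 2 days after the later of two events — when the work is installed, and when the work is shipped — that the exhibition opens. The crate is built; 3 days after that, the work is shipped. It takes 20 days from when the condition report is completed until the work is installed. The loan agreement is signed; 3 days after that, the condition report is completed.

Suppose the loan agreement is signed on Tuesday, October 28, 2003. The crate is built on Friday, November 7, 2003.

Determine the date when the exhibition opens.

The loan agreement is signed: Oct 28, 2003.
The condition report is completed: Oct 28, 2003 + 3 days = Oct 31, 2003.
The work is installed: Oct 31, 2003 + 20 days = Nov 20, 2003.
The crate is built: Nov 7, 2003.
The work is shipped: Nov 7, 2003 + 3 days = Nov 10, 2003.
Both prerequisites met — the work is installed (Nov 20, 2003), the work is shipped (Nov 10, 2003); the later is Nov 20, 2003.
The exhibition opens: Nov 20, 2003 + 2 days = Nov 22, 2003.

Saturday, November 22, 2003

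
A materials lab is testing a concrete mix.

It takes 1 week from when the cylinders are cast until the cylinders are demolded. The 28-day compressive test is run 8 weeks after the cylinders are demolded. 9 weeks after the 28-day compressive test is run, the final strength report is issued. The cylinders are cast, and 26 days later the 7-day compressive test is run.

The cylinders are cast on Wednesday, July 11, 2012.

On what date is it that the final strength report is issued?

Wednesday, November 14, 2012

The cylinders are cast: Jul 11, 2012.
The cylinders are demolded: Jul 11, 2012 + 1 week = Jul 18, 2012.
The 28-day compressive test is run: Jul 18, 2012 + 8 weeks = Sep 12, 2012.
The final strength report is issued: Sep 12, 2012 + 9 weeks = Nov 14, 2012.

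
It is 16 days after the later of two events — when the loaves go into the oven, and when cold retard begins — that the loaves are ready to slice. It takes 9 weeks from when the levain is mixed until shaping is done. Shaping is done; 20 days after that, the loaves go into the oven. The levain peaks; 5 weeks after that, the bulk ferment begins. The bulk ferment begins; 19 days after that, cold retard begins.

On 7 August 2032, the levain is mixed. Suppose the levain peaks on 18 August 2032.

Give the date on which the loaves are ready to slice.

14 November 2032

The levain is mixed: Aug 7, 2032.
Shaping is done: Aug 7, 2032 + 9 weeks = Oct 9, 2032.
The loaves go into the oven: Oct 9, 2032 + 20 days = Oct 29, 2032.
The levain peaks: Aug 18, 2032.
The bulk ferment begins: Aug 18, 2032 + 5 weeks = Sep 22, 2032.
Cold retard begins: Sep 22, 2032 + 19 days = Oct 11, 2032.
Both prerequisites met — the loaves go into the oven (Oct 29, 2032), cold retard begins (Oct 11, 2032); the later is Oct 29, 2032.
The loaves are ready to slice: Oct 29, 2032 + 16 days = Nov 14, 2032.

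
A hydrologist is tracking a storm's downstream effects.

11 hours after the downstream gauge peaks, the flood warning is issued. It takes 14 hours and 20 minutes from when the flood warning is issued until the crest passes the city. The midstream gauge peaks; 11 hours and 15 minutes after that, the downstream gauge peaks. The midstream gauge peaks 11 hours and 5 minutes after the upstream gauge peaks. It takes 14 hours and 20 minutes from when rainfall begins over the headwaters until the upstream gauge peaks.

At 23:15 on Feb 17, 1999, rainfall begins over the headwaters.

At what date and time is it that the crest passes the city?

13:15 on Feb 20, 1999

Rainfall begins over the headwaters: 23:15 Feb 17, 1999.
The upstream gauge peaks: 23:15 Feb 17, 1999 + 14h20m = 13:35 Feb 18, 1999.
The midstream gauge peaks: 13:35 Feb 18, 1999 + 11h05m = 00:40 Feb 19, 1999.
The downstream gauge peaks: 00:40 Feb 19, 1999 + 11h15m = 11:55 Feb 19, 1999.
The flood warning is issued: 11:55 Feb 19, 1999 + 11h = 22:55 Feb 19, 1999.
The crest passes the city: 22:55 Feb 19, 1999 + 14h20m = 13:15 Feb 20, 1999.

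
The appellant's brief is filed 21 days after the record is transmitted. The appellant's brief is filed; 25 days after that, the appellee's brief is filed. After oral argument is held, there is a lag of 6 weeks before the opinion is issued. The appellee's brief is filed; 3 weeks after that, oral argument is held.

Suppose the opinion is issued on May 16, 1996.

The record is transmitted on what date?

The opinion is issued: May 16, 1996.
Oral argument is held: May 16, 1996 − 6 weeks = Apr 4, 1996.
The appellee's brief is filed: Apr 4, 1996 − 3 weeks = Mar 14, 1996.
The appellant's brief is filed: Mar 14, 1996 − 25 days = Feb 18, 1996.
The record is transmitted: Feb 18, 1996 − 21 days = Jan 28, 1996.

Jan 28, 1996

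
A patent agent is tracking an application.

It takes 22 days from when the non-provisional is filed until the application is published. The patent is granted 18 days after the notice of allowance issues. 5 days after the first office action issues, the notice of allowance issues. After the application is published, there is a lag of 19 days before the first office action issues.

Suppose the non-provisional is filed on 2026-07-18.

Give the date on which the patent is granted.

2026-09-20

The non-provisional is filed: Jul 18, 2026.
The application is published: Jul 18, 2026 + 22 days = Aug 9, 2026.
The first office action issues: Aug 9, 2026 + 19 days = Aug 28, 2026.
The notice of allowance issues: Aug 28, 2026 + 5 days = Sep 2, 2026.
The patent is granted: Sep 2, 2026 + 18 days = Sep 20, 2026.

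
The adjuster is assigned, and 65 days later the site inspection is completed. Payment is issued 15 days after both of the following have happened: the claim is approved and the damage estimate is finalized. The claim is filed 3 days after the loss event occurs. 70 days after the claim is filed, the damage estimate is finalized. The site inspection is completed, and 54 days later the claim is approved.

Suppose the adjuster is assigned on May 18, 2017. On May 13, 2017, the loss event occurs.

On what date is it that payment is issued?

The adjuster is assigned: May 18, 2017.
The site inspection is completed: May 18, 2017 + 65 days = Jul 22, 2017.
The claim is approved: Jul 22, 2017 + 54 days = Sep 14, 2017.
The loss event occurs: May 13, 2017.
The claim is filed: May 13, 2017 + 3 days = May 16, 2017.
The damage estimate is finalized: May 16, 2017 + 70 days = Jul 25, 2017.
Both prerequisites met — the claim is approved (Sep 14, 2017), the damage estimate is finalized (Jul 25, 2017); the later is Sep 14, 2017.
Payment is issued: Sep 14, 2017 + 15 days = Sep 29, 2017.

September 29, 2017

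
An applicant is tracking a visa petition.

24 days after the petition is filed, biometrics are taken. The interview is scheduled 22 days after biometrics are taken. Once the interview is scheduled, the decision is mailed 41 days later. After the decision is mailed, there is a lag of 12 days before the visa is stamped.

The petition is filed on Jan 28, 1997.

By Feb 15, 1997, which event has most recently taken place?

The petition is filed

The petition is filed: Jan 28, 1997.
Biometrics are taken: Jan 28, 1997 + 24 days = Feb 21, 1997.
The interview is scheduled: Feb 21, 1997 + 22 days = Mar 15, 1997.
The decision is mailed: Mar 15, 1997 + 41 days = Apr 25, 1997.
The visa is stamped: Apr 25, 1997 + 12 days = May 7, 1997.
Feb 15, 1997 falls between when the petition is filed (Jan 28, 1997) and when biometrics are taken (Feb 21, 1997).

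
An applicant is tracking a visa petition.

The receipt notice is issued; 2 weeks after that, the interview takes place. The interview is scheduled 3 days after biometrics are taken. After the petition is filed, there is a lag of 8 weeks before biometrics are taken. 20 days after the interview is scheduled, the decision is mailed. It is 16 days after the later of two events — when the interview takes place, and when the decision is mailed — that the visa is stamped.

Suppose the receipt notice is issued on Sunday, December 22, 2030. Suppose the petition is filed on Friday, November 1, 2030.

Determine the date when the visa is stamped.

Tuesday, February 4, 2031

The receipt notice is issued: Dec 22, 2030.
The interview takes place: Dec 22, 2030 + 2 weeks = Jan 5, 2031.
The petition is filed: Nov 1, 2030.
Biometrics are taken: Nov 1, 2030 + 8 weeks = Dec 27, 2030.
The interview is scheduled: Dec 27, 2030 + 3 days = Dec 30, 2030.
The decision is mailed: Dec 30, 2030 + 20 days = Jan 19, 2031.
Both prerequisites met — the interview takes place (Jan 5, 2031), the decision is mailed (Jan 19, 2031); the later is Jan 19, 2031.
The visa is stamped: Jan 19, 2031 + 16 days = Feb 4, 2031.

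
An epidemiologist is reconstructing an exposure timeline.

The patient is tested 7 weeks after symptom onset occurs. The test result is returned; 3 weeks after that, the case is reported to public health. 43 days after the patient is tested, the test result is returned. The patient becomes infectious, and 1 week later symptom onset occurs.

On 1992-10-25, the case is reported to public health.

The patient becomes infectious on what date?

The case is reported to public health: Oct 25, 1992.
The test result is returned: Oct 25, 1992 − 3 weeks = Oct 4, 1992.
The patient is tested: Oct 4, 1992 − 43 days = Aug 22, 1992.
Symptom onset occurs: Aug 22, 1992 − 7 weeks = Jul 4, 1992.
The patient becomes infectious: Jul 4, 1992 − 1 week = Jun 27, 1992.

1992-06-27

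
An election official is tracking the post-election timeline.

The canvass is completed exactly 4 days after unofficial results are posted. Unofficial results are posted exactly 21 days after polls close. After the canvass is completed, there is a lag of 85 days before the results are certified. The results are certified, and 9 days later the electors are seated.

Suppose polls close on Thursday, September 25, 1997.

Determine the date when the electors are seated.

Polls close: Sep 25, 1997.
Unofficial results are posted: Sep 25, 1997 + 21 days = Oct 16, 1997.
The canvass is completed: Oct 16, 1997 + 4 days = Oct 20, 1997.
The results are certified: Oct 20, 1997 + 85 days = Jan 13, 1998.
The electors are seated: Jan 13, 1998 + 9 days = Jan 22, 1998.

Thursday, January 22, 1998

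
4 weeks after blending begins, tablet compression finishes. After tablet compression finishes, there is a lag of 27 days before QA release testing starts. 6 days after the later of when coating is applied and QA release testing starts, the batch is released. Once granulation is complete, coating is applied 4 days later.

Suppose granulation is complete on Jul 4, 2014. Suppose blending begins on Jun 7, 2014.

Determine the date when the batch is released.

Aug 7, 2014

Granulation is complete: Jul 4, 2014.
Coating is applied: Jul 4, 2014 + 4 days = Jul 8, 2014.
Blending begins: Jun 7, 2014.
Tablet compression finishes: Jun 7, 2014 + 4 weeks = Jul 5, 2014.
QA release testing starts: Jul 5, 2014 + 27 days = Aug 1, 2014.
Both prerequisites met — coating is applied (Jul 8, 2014), QA release testing starts (Aug 1, 2014); the later is Aug 1, 2014.
The batch is released: Aug 1, 2014 + 6 days = Aug 7, 2014.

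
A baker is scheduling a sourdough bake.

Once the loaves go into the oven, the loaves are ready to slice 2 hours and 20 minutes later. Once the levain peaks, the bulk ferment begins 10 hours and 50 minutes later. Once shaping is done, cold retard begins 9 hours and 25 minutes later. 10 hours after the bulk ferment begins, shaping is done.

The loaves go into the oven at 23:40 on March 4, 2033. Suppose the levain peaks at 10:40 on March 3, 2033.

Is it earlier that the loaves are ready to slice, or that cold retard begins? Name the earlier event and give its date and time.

Cold retard begins — 16:55 on March 4, 2033

The loaves go into the oven: 23:40 Mar 4, 2033.
The loaves are ready to slice: 23:40 Mar 4, 2033 + 2h20m = 02:00 Mar 5, 2033.
The levain peaks: 10:40 Mar 3, 2033.
The bulk ferment begins: 10:40 Mar 3, 2033 + 10h50m = 21:30 Mar 3, 2033.
Shaping is done: 21:30 Mar 3, 2033 + 10h = 07:30 Mar 4, 2033.
Cold retard begins: 07:30 Mar 4, 2033 + 9h25m = 16:55 Mar 4, 2033.
Comparing: the loaves are ready to slice at 02:00 Mar 5, 2033 vs cold retard begins at 16:55 Mar 4, 2033. Earlier: cold retard begins.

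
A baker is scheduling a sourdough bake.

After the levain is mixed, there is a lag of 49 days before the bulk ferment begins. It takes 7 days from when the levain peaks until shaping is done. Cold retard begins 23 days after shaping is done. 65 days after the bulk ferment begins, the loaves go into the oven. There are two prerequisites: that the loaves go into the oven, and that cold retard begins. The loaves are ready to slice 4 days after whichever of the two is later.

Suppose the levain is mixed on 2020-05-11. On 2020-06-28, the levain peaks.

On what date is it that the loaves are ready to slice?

2020-09-06

The levain is mixed: May 11, 2020.
The bulk ferment begins: May 11, 2020 + 49 days = Jun 29, 2020.
The loaves go into the oven: Jun 29, 2020 + 65 days = Sep 2, 2020.
The levain peaks: Jun 28, 2020.
Shaping is done: Jun 28, 2020 + 7 days = Jul 5, 2020.
Cold retard begins: Jul 5, 2020 + 23 days = Jul 28, 2020.
Both prerequisites met — the loaves go into the oven (Sep 2, 2020), cold retard begins (Jul 28, 2020); the later is Sep 2, 2020.
The loaves are ready to slice: Sep 2, 2020 + 4 days = Sep 6, 2020.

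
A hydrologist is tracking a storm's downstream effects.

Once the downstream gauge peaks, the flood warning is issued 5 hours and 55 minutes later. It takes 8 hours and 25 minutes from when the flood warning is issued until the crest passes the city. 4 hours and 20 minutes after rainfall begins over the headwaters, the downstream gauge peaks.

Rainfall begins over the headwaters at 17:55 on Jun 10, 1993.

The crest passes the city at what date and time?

12:35 on Jun 11, 1993

Rainfall begins over the headwaters: 17:55 Jun 10, 1993.
The downstream gauge peaks: 17:55 Jun 10, 1993 + 4h20m = 22:15 Jun 10, 1993.
The flood warning is issued: 22:15 Jun 10, 1993 + 5h55m = 04:10 Jun 11, 1993.
The crest passes the city: 04:10 Jun 11, 1993 + 8h25m = 12:35 Jun 11, 1993.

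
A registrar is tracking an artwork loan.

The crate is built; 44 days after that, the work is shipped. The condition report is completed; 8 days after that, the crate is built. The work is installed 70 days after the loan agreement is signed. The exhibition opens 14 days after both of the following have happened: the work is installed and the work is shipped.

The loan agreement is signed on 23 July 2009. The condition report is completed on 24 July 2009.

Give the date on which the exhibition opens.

15 October 2009

The loan agreement is signed: Jul 23, 2009.
The work is installed: Jul 23, 2009 + 70 days = Oct 1, 2009.
The condition report is completed: Jul 24, 2009.
The crate is built: Jul 24, 2009 + 8 days = Aug 1, 2009.
The work is shipped: Aug 1, 2009 + 44 days = Sep 14, 2009.
Both prerequisites met — the work is installed (Oct 1, 2009), the work is shipped (Sep 14, 2009); the later is Oct 1, 2009.
The exhibition opens: Oct 1, 2009 + 14 days = Oct 15, 2009.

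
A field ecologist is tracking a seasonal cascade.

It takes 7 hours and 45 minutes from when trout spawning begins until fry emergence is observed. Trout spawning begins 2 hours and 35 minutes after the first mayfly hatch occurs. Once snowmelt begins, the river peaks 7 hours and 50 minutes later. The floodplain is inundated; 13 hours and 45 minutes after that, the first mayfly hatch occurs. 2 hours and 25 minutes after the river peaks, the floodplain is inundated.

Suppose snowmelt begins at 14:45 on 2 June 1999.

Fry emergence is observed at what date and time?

01:05 on 4 June 1999

Snowmelt begins: 14:45 Jun 2, 1999.
The river peaks: 14:45 Jun 2, 1999 + 7h50m = 22:35 Jun 2, 1999.
The floodplain is inundated: 22:35 Jun 2, 1999 + 2h25m = 01:00 Jun 3, 1999.
The first mayfly hatch occurs: 01:00 Jun 3, 1999 + 13h45m = 14:45 Jun 3, 1999.
Trout spawning begins: 14:45 Jun 3, 1999 + 2h35m = 17:20 Jun 3, 1999.
Fry emergence is observed: 17:20 Jun 3, 1999 + 7h45m = 01:05 Jun 4, 1999.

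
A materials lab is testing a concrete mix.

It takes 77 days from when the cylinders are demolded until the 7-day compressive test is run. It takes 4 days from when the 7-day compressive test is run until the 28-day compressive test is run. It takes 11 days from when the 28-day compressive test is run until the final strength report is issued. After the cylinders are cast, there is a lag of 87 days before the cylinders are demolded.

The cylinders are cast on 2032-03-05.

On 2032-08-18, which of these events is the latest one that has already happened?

The 7-day compressive test is run

The cylinders are cast: Mar 5, 2032.
The cylinders are demolded: Mar 5, 2032 + 87 days = May 31, 2032.
The 7-day compressive test is run: May 31, 2032 + 77 days = Aug 16, 2032.
The 28-day compressive test is run: Aug 16, 2032 + 4 days = Aug 20, 2032.
The final strength report is issued: Aug 20, 2032 + 11 days = Aug 31, 2032.
Aug 18, 2032 falls between when the 7-day compressive test is run (Aug 16, 2032) and when the 28-day compressive test is run (Aug 20, 2032).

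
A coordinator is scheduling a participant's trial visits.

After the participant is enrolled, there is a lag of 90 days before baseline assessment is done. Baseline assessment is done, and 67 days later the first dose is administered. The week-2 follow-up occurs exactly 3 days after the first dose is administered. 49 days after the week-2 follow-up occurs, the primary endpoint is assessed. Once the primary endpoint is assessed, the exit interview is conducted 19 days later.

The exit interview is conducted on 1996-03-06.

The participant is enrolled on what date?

1995-07-22

The exit interview is conducted: Mar 6, 1996.
The primary endpoint is assessed: Mar 6, 1996 − 19 days = Feb 16, 1996.
The week-2 follow-up occurs: Feb 16, 1996 − 49 days = Dec 29, 1995.
The first dose is administered: Dec 29, 1995 − 3 days = Dec 26, 1995.
Baseline assessment is done: Dec 26, 1995 − 67 days = Oct 20, 1995.
The participant is enrolled: Oct 20, 1995 − 90 days = Jul 22, 1995.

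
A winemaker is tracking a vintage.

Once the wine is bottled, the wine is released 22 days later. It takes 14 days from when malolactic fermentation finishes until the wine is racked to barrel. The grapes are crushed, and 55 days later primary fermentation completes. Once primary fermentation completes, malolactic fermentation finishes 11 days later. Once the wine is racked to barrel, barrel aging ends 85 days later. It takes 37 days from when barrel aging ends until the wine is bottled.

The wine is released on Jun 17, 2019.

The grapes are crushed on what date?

Nov 5, 2018

The wine is released: Jun 17, 2019.
The wine is bottled: Jun 17, 2019 − 22 days = May 26, 2019.
Barrel aging ends: May 26, 2019 − 37 days = Apr 19, 2019.
The wine is racked to barrel: Apr 19, 2019 − 85 days = Jan 24, 2019.
Malolactic fermentation finishes: Jan 24, 2019 − 14 days = Jan 10, 2019.
Primary fermentation completes: Jan 10, 2019 − 11 days = Dec 30, 2018.
The grapes are crushed: Dec 30, 2018 − 55 days = Nov 5, 2018.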